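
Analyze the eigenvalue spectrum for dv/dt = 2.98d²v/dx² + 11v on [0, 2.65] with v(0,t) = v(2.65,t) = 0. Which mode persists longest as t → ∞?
Eigenvalues: λₙ = 2.98n²π²/2.65² - 11.
First three modes:
  n=1: λ₁ = 2.98π²/2.65² - 11 ≈ -6.812
  n=2: λ₂ = 11.92π²/2.65² - 11 ≈ 5.753
  n=3: λ₃ = 26.82π²/2.65² - 11 ≈ 26.694
Since 2.98π²/2.65² ≈ 4.188 < 11, λ₁ < 0.
The n=1 mode grows fastest (−λₙ is largest for n=1) → dominates.
Asymptotic: v ~ c₁ sin(πx/2.65) e^{6.812t} (exponential growth at rate −λ₁ ≈ 6.812).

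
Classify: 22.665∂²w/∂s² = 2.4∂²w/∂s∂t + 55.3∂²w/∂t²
Rewriting in standard form: 22.665∂²w/∂s² - 2.4∂²w/∂s∂t - 55.3∂²w/∂t² = 0. Hyperbolic (discriminant = 5019.258).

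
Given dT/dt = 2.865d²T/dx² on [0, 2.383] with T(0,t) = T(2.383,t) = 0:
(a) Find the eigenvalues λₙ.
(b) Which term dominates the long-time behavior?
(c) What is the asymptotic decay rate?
Eigenvalues: λₙ = 2.865n²π²/2.383².
First three modes:
  n=1: λ₁ = 2.865π²/2.383² ≈ 4.979
  n=2: λ₂ = 11.46π²/2.383² ≈ 19.918 (4× faster decay)
  n=3: λ₃ = 25.785π²/2.383² ≈ 44.815 (9× faster decay)
As t → ∞, higher modes decay exponentially faster. The n=1 mode dominates: T ~ c₁ sin(πx/2.383) e^{-λ₁t}.
Decay rate: λ₁ = 2.865π²/2.383² ≈ 4.979.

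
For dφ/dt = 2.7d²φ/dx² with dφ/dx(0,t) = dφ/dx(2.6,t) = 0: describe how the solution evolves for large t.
φ → constant (steady state). Heat is conserved (no flux at boundaries); solution approaches the spatial average.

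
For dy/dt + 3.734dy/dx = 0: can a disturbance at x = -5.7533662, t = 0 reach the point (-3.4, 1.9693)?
No. Only data at x = -10.7533662 affects (-3.4, 1.9693). Advection has one-way propagation along characteristics.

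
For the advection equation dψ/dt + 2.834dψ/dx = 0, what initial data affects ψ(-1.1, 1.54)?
A single point: x = -5.46436. The characteristic through (-1.1, 1.54) is x - 2.834t = const, so x = -1.1 - 2.834·1.54 = -5.46436.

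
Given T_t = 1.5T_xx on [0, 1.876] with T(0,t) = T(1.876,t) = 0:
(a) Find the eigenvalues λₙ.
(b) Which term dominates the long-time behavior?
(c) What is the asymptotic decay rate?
Eigenvalues: λₙ = 1.5n²π²/1.876².
First three modes:
  n=1: λ₁ = 1.5π²/1.876² ≈ 4.207
  n=2: λ₂ = 6π²/1.876² ≈ 16.826 (4× faster decay)
  n=3: λ₃ = 13.5π²/1.876² ≈ 37.859 (9× faster decay)
As t → ∞, higher modes decay exponentially faster. The n=1 mode dominates: T ~ c₁ sin(πx/1.876) e^{-λ₁t}.
Decay rate: λ₁ = 1.5π²/1.876² ≈ 4.207.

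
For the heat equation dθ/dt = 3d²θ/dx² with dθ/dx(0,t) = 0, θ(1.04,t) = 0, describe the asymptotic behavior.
θ → 0. Heat escapes through the Dirichlet boundary.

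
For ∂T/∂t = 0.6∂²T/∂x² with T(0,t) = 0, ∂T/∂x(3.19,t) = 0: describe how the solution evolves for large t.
T → 0. Heat escapes through the Dirichlet boundary.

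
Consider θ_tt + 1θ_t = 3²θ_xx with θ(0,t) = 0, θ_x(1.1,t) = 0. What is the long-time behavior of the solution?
As t → ∞, θ → 0. Damping (γ=1) dissipates energy; oscillations decay exponentially.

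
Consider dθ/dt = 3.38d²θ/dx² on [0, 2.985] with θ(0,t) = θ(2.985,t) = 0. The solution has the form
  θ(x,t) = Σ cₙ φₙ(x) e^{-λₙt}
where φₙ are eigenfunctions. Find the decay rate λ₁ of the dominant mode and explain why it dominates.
Eigenvalues: λₙ = 3.38n²π²/2.985².
First three modes:
  n=1: λ₁ = 3.38π²/2.985² ≈ 3.744
  n=2: λ₂ = 13.52π²/2.985² ≈ 14.976 (4× faster decay)
  n=3: λ₃ = 30.42π²/2.985² ≈ 33.695 (9× faster decay)
As t → ∞, higher modes decay exponentially faster. The n=1 mode dominates: θ ~ c₁ sin(πx/2.985) e^{-λ₁t}.
Decay rate: λ₁ = 3.38π²/2.985² ≈ 3.744.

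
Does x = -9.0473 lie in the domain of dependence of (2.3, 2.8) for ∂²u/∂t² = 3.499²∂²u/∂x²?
No. The domain of dependence is [-7.4972, 12.0972], and -9.0473 is outside this interval.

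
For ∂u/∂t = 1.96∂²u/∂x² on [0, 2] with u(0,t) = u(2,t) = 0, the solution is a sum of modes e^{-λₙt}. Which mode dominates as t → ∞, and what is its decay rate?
Eigenvalues: λₙ = 1.96n²π²/2².
First three modes:
  n=1: λ₁ = 1.96π²/2² ≈ 4.836
  n=2: λ₂ = 7.84π²/2² ≈ 19.344 (4× faster decay)
  n=3: λ₃ = 17.64π²/2² ≈ 43.525 (9× faster decay)
As t → ∞, higher modes decay exponentially faster. The n=1 mode dominates: u ~ c₁ sin(πx/2) e^{-λ₁t}.
Decay rate: λ₁ = 1.96π²/2² ≈ 4.836.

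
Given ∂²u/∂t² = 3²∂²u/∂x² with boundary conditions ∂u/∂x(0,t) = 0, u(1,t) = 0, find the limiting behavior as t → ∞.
u oscillates (no decay). Energy is conserved; the solution oscillates indefinitely as standing waves.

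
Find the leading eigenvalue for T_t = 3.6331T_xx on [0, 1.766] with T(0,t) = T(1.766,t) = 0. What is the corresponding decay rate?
Eigenvalues: λₙ = 3.6331n²π²/1.766².
First three modes:
  n=1: λ₁ = 3.6331π²/1.766² ≈ 11.497
  n=2: λ₂ = 14.5324π²/1.766² ≈ 45.989 (4× faster decay)
  n=3: λ₃ = 32.6979π²/1.766² ≈ 103.476 (9× faster decay)
As t → ∞, higher modes decay exponentially faster. The n=1 mode dominates: T ~ c₁ sin(πx/1.766) e^{-λ₁t}.
Decay rate: λ₁ = 3.6331π²/1.766² ≈ 11.497.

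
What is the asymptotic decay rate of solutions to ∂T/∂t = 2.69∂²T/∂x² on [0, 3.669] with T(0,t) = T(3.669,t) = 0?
Eigenvalues: λₙ = 2.69n²π²/3.669².
First three modes:
  n=1: λ₁ = 2.69π²/3.669² ≈ 1.972
  n=2: λ₂ = 10.76π²/3.669² ≈ 7.889 (4× faster decay)
  n=3: λ₃ = 24.21π²/3.669² ≈ 17.75 (9× faster decay)
As t → ∞, higher modes decay exponentially faster. The n=1 mode dominates: T ~ c₁ sin(πx/3.669) e^{-λ₁t}.
Decay rate: λ₁ = 2.69π²/3.669² ≈ 1.972.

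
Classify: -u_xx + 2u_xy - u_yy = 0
Parabolic (discriminant = 0).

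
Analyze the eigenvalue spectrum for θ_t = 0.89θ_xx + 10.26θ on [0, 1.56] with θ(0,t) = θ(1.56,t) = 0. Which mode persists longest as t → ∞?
Eigenvalues: λₙ = 0.89n²π²/1.56² - 10.26.
First three modes:
  n=1: λ₁ = 0.89π²/1.56² - 10.26 ≈ -6.651
  n=2: λ₂ = 3.56π²/1.56² - 10.26 ≈ 4.178
  n=3: λ₃ = 8.01π²/1.56² - 10.26 ≈ 22.225
Since 0.89π²/1.56² ≈ 3.609 < 10.26, λ₁ < 0.
The n=1 mode grows fastest (−λₙ is largest for n=1) → dominates.
Asymptotic: θ ~ c₁ sin(πx/1.56) e^{6.651t} (exponential growth at rate −λ₁ ≈ 6.651).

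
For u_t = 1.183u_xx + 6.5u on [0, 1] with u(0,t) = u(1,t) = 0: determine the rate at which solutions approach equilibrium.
Eigenvalues: λₙ = 1.183n²π²/1² - 6.5.
First three modes:
  n=1: λ₁ = 1.183π² - 6.5 ≈ 5.176
  n=2: λ₂ = 4.732π² - 6.5 ≈ 40.203
  n=3: λ₃ = 10.647π² - 6.5 ≈ 98.582
Since 1.183π² ≈ 11.676 > 6.5, all λₙ > 0.
The n=1 mode decays slowest → dominates as t → ∞.
Asymptotic: u ~ c₁ sin(πx/1) e^{-λ₁t} with decay rate λ₁ ≈ 5.176.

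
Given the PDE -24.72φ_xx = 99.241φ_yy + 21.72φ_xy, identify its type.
Rewriting in standard form: -24.72φ_xx - 21.72φ_xy - 99.241φ_yy = 0. The second-order coefficients are A = -24.72, B = -21.72, C = -99.241. Since B² - 4AC = -9341.19168 < 0, this is an elliptic PDE.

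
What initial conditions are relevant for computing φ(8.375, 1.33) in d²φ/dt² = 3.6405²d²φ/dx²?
Domain of dependence: [3.533135, 13.216865]. Signals travel at speed 3.6405, so data within |x - 8.375| ≤ 3.6405·1.33 = 4.841865 can reach the point.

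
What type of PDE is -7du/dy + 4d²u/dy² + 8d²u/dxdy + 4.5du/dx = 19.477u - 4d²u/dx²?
Rewriting in standard form: 4d²u/dx² + 8d²u/dxdy + 4d²u/dy² + 4.5du/dx - 7du/dy - 19.477u = 0. With A = 4, B = 8, C = 4, the discriminant is 0. This is a parabolic PDE.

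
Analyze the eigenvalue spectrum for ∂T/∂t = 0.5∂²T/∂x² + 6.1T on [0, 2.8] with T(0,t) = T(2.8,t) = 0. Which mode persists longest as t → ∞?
Eigenvalues: λₙ = 0.5n²π²/2.8² - 6.1.
First three modes:
  n=1: λ₁ = 0.5π²/2.8² - 6.1 ≈ -5.471
  n=2: λ₂ = 2π²/2.8² - 6.1 ≈ -3.582
  n=3: λ₃ = 4.5π²/2.8² - 6.1 ≈ -0.435
Since 0.5π²/2.8² ≈ 0.629 < 6.1, λ₁ < 0.
The n=1 mode grows fastest (−λₙ is largest for n=1) → dominates.
Asymptotic: T ~ c₁ sin(πx/2.8) e^{5.471t} (exponential growth at rate −λ₁ ≈ 5.471).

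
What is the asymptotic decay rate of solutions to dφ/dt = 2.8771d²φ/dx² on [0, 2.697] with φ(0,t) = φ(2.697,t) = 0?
Eigenvalues: λₙ = 2.8771n²π²/2.697².
First three modes:
  n=1: λ₁ = 2.8771π²/2.697² ≈ 3.904
  n=2: λ₂ = 11.5084π²/2.697² ≈ 15.615 (4× faster decay)
  n=3: λ₃ = 25.8939π²/2.697² ≈ 35.135 (9× faster decay)
As t → ∞, higher modes decay exponentially faster. The n=1 mode dominates: φ ~ c₁ sin(πx/2.697) e^{-λ₁t}.
Decay rate: λ₁ = 2.8771π²/2.697² ≈ 3.904.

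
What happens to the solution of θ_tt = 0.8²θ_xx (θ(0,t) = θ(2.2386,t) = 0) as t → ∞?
θ oscillates (no decay). Energy is conserved; the solution oscillates indefinitely as standing waves.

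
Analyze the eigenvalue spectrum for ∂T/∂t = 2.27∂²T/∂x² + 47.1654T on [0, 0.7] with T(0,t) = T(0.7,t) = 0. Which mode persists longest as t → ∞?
Eigenvalues: λₙ = 2.27n²π²/0.7² - 47.1654.
First three modes:
  n=1: λ₁ = 2.27π²/0.7² - 47.1654 ≈ -1.443
  n=2: λ₂ = 9.08π²/0.7² - 47.1654 ≈ 135.724
  n=3: λ₃ = 20.43π²/0.7² - 47.1654 ≈ 364.337
Since 2.27π²/0.7² ≈ 45.722 < 47.1654, λ₁ < 0.
The n=1 mode grows fastest (−λₙ is largest for n=1) → dominates.
Asymptotic: T ~ c₁ sin(πx/0.7) e^{1.443t} (exponential growth at rate −λ₁ ≈ 1.443).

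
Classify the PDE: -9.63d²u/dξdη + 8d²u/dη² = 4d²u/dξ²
Rewriting in standard form: -4d²u/dξ² - 9.63d²u/dξdη + 8d²u/dη² = 0. A = -4, B = -9.63, C = 8. Discriminant B² - 4AC = 220.7369. Since 220.7369 > 0, hyperbolic.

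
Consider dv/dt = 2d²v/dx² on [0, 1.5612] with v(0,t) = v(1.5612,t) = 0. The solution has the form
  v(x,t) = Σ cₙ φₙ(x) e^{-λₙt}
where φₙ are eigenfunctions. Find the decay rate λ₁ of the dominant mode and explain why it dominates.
Eigenvalues: λₙ = 2n²π²/1.5612².
First three modes:
  n=1: λ₁ = 2π²/1.5612² ≈ 8.099
  n=2: λ₂ = 8π²/1.5612² ≈ 32.395 (4× faster decay)
  n=3: λ₃ = 18π²/1.5612² ≈ 72.888 (9× faster decay)
As t → ∞, higher modes decay exponentially faster. The n=1 mode dominates: v ~ c₁ sin(πx/1.5612) e^{-λ₁t}.
Decay rate: λ₁ = 2π²/1.5612² ≈ 8.099.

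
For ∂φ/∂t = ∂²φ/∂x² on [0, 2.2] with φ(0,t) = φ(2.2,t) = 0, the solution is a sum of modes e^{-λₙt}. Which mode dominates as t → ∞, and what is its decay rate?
Eigenvalues: λₙ = n²π²/2.2².
First three modes:
  n=1: λ₁ = π²/2.2² ≈ 2.039
  n=2: λ₂ = 4π²/2.2² ≈ 8.157 (4× faster decay)
  n=3: λ₃ = 9π²/2.2² ≈ 18.353 (9× faster decay)
As t → ∞, higher modes decay exponentially faster. The n=1 mode dominates: φ ~ c₁ sin(πx/2.2) e^{-λ₁t}.
Decay rate: λ₁ = π²/2.2² ≈ 2.039.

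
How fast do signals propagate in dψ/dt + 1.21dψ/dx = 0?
Speed = 1.21. Information travels along x - 1.21t = const (rightward).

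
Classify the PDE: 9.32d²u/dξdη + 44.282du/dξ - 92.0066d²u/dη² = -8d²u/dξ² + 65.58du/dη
Rewriting in standard form: 8d²u/dξ² + 9.32d²u/dξdη - 92.0066d²u/dη² + 44.282du/dξ - 65.58du/dη = 0. A = 8, B = 9.32, C = -92.0066. Discriminant B² - 4AC = 3031.0736. Since 3031.0736 > 0, hyperbolic.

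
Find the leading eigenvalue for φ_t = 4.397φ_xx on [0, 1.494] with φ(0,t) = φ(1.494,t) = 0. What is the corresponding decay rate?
Eigenvalues: λₙ = 4.397n²π²/1.494².
First three modes:
  n=1: λ₁ = 4.397π²/1.494² ≈ 19.443
  n=2: λ₂ = 17.588π²/1.494² ≈ 77.771 (4× faster decay)
  n=3: λ₃ = 39.573π²/1.494² ≈ 174.984 (9× faster decay)
As t → ∞, higher modes decay exponentially faster. The n=1 mode dominates: φ ~ c₁ sin(πx/1.494) e^{-λ₁t}.
Decay rate: λ₁ = 4.397π²/1.494² ≈ 19.443.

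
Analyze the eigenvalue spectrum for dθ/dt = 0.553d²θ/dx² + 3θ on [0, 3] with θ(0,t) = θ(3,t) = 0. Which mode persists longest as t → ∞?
Eigenvalues: λₙ = 0.553n²π²/3² - 3.
First three modes:
  n=1: λ₁ = 0.553π²/3² - 3 ≈ -2.394
  n=2: λ₂ = 2.212π²/3² - 3 ≈ -0.574
  n=3: λ₃ = 4.977π²/3² - 3 ≈ 2.458
Since 0.553π²/3² ≈ 0.606 < 3, λ₁ < 0.
The n=1 mode grows fastest (−λₙ is largest for n=1) → dominates.
Asymptotic: θ ~ c₁ sin(πx/3) e^{2.394t} (exponential growth at rate −λ₁ ≈ 2.394).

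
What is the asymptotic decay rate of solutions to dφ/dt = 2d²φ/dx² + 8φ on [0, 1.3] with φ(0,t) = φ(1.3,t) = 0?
Eigenvalues: λₙ = 2n²π²/1.3² - 8.
First three modes:
  n=1: λ₁ = 2π²/1.3² - 8 ≈ 3.68
  n=2: λ₂ = 8π²/1.3² - 8 ≈ 38.72
  n=3: λ₃ = 18π²/1.3² - 8 ≈ 97.12
Since 2π²/1.3² ≈ 11.68 > 8, all λₙ > 0.
The n=1 mode decays slowest → dominates as t → ∞.
Asymptotic: φ ~ c₁ sin(πx/1.3) e^{-λ₁t} with decay rate λ₁ ≈ 3.68.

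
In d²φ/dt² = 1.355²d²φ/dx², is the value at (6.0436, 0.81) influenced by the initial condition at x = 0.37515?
No. The domain of dependence is [4.94605, 7.14115], and 0.37515 is outside this interval.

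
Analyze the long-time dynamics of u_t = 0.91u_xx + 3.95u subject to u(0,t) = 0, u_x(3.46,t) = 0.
Long-time behavior: u grows unboundedly. Reaction dominates diffusion (r=3.95 > κπ²/(4L²)≈0.19); solution grows exponentially.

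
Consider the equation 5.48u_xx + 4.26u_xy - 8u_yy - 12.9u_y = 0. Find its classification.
Hyperbolic. (A = 5.48, B = 4.26, C = -8 gives B² - 4AC = 193.5076.)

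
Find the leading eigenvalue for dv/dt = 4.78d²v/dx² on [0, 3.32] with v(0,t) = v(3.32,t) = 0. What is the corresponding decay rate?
Eigenvalues: λₙ = 4.78n²π²/3.32².
First three modes:
  n=1: λ₁ = 4.78π²/3.32² ≈ 4.28
  n=2: λ₂ = 19.12π²/3.32² ≈ 17.12 (4× faster decay)
  n=3: λ₃ = 43.02π²/3.32² ≈ 38.521 (9× faster decay)
As t → ∞, higher modes decay exponentially faster. The n=1 mode dominates: v ~ c₁ sin(πx/3.32) e^{-λ₁t}.
Decay rate: λ₁ = 4.78π²/3.32² ≈ 4.28.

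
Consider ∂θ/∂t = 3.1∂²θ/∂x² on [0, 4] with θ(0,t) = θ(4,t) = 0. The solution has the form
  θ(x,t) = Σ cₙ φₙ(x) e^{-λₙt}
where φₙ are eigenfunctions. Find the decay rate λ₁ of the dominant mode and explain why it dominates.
Eigenvalues: λₙ = 3.1n²π²/4².
First three modes:
  n=1: λ₁ = 3.1π²/4² ≈ 1.912
  n=2: λ₂ = 12.4π²/4² ≈ 7.649 (4× faster decay)
  n=3: λ₃ = 27.9π²/4² ≈ 17.21 (9× faster decay)
As t → ∞, higher modes decay exponentially faster. The n=1 mode dominates: θ ~ c₁ sin(πx/4) e^{-λ₁t}.
Decay rate: λ₁ = 3.1π²/4² ≈ 1.912.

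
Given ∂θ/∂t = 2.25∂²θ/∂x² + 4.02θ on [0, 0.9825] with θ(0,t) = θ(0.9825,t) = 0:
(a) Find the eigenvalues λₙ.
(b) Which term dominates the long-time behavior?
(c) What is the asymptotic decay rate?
Eigenvalues: λₙ = 2.25n²π²/0.9825² - 4.02.
First three modes:
  n=1: λ₁ = 2.25π²/0.9825² - 4.02 ≈ 18.985
  n=2: λ₂ = 9π²/0.9825² - 4.02 ≈ 87.999
  n=3: λ₃ = 20.25π²/0.9825² - 4.02 ≈ 203.023
Since 2.25π²/0.9825² ≈ 23.005 > 4.02, all λₙ > 0.
The n=1 mode decays slowest → dominates as t → ∞.
Asymptotic: θ ~ c₁ sin(πx/0.9825) e^{-λ₁t} with decay rate λ₁ ≈ 18.985.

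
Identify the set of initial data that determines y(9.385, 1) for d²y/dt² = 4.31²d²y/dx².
Domain of dependence: [5.075, 13.695]. Signals travel at speed 4.31, so data within |x - 9.385| ≤ 4.31·1 = 4.31 can reach the point.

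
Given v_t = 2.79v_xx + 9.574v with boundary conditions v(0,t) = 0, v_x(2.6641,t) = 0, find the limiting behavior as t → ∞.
v grows unboundedly. Reaction dominates diffusion (r=9.574 > κπ²/(4L²)≈0.97); solution grows exponentially.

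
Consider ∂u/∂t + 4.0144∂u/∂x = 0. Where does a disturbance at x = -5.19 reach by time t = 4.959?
At x = 14.7174096. The characteristic carries data from (-5.19, 0) to (14.7174096, 4.959).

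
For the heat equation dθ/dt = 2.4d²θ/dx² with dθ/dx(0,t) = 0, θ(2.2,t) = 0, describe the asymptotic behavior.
θ → 0. Heat escapes through the Dirichlet boundary.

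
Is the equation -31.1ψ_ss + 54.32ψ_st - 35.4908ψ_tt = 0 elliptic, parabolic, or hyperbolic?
Computing B² - 4AC with A = -31.1, B = 54.32, C = -35.4908: discriminant = -1464.39312 (negative). Answer: elliptic.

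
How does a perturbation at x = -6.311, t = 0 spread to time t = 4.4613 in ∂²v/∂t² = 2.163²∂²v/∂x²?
Domain of influence: [-15.9607919, 3.3387919]. Data at x = -6.311 spreads outward at speed 2.163.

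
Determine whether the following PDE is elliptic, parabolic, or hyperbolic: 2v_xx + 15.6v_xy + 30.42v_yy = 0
Coefficients: A = 2, B = 15.6, C = 30.42. B² - 4AC = 0, which is zero, so the equation is parabolic.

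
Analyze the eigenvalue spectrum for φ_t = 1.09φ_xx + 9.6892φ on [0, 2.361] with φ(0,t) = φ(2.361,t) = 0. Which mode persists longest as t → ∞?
Eigenvalues: λₙ = 1.09n²π²/2.361² - 9.6892.
First three modes:
  n=1: λ₁ = 1.09π²/2.361² - 9.6892 ≈ -7.759
  n=2: λ₂ = 4.36π²/2.361² - 9.6892 ≈ -1.97
  n=3: λ₃ = 9.81π²/2.361² - 9.6892 ≈ 7.68
Since 1.09π²/2.361² ≈ 1.93 < 9.6892, λ₁ < 0.
The n=1 mode grows fastest (−λₙ is largest for n=1) → dominates.
Asymptotic: φ ~ c₁ sin(πx/2.361) e^{7.759t} (exponential growth at rate −λ₁ ≈ 7.759).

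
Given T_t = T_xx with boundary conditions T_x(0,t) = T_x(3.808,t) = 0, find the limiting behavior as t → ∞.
T → constant (steady state). Heat is conserved (no flux at boundaries); solution approaches the spatial average.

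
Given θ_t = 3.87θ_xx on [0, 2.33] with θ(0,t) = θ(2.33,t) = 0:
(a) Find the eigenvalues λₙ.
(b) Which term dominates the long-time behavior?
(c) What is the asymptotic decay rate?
Eigenvalues: λₙ = 3.87n²π²/2.33².
First three modes:
  n=1: λ₁ = 3.87π²/2.33² ≈ 7.036
  n=2: λ₂ = 15.48π²/2.33² ≈ 28.142 (4× faster decay)
  n=3: λ₃ = 34.83π²/2.33² ≈ 63.32 (9× faster decay)
As t → ∞, higher modes decay exponentially faster. The n=1 mode dominates: θ ~ c₁ sin(πx/2.33) e^{-λ₁t}.
Decay rate: λ₁ = 3.87π²/2.33² ≈ 7.036.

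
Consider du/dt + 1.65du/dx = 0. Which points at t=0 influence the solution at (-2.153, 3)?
A single point: x = -7.103. The characteristic through (-2.153, 3) is x - 1.65t = const, so x = -2.153 - 1.65·3 = -7.103.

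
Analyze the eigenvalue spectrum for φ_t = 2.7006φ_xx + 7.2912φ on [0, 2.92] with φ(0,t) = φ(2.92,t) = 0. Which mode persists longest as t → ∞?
Eigenvalues: λₙ = 2.7006n²π²/2.92² - 7.2912.
First three modes:
  n=1: λ₁ = 2.7006π²/2.92² - 7.2912 ≈ -4.165
  n=2: λ₂ = 10.8024π²/2.92² - 7.2912 ≈ 5.213
  n=3: λ₃ = 24.3054π²/2.92² - 7.2912 ≈ 20.843
Since 2.7006π²/2.92² ≈ 3.126 < 7.2912, λ₁ < 0.
The n=1 mode grows fastest (−λₙ is largest for n=1) → dominates.
Asymptotic: φ ~ c₁ sin(πx/2.92) e^{4.165t} (exponential growth at rate −λ₁ ≈ 4.165).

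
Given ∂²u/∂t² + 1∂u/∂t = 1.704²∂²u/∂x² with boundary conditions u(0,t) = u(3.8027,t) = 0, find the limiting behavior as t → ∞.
u → 0. Damping (γ=1) dissipates energy; oscillations decay exponentially.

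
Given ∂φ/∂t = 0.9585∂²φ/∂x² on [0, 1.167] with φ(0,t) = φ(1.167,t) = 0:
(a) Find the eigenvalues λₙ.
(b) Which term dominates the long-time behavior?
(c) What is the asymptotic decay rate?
Eigenvalues: λₙ = 0.9585n²π²/1.167².
First three modes:
  n=1: λ₁ = 0.9585π²/1.167² ≈ 6.946
  n=2: λ₂ = 3.834π²/1.167² ≈ 27.785 (4× faster decay)
  n=3: λ₃ = 8.6265π²/1.167² ≈ 62.516 (9× faster decay)
As t → ∞, higher modes decay exponentially faster. The n=1 mode dominates: φ ~ c₁ sin(πx/1.167) e^{-λ₁t}.
Decay rate: λ₁ = 0.9585π²/1.167² ≈ 6.946.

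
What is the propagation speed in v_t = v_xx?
Infinite. The heat equation is parabolic, not hyperbolic, so disturbances propagate instantly.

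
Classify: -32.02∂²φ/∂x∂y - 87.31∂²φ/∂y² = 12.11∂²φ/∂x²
Rewriting in standard form: -12.11∂²φ/∂x² - 32.02∂²φ/∂x∂y - 87.31∂²φ/∂y² = 0. Elliptic (discriminant = -3204.016).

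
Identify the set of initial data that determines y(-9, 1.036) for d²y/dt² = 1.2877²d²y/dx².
Domain of dependence: [-10.3340572, -7.6659428]. Signals travel at speed 1.2877, so data within |x - -9| ≤ 1.2877·1.036 = 1.3340572 can reach the point.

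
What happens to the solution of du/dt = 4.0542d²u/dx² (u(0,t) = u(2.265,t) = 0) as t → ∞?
u → 0. Heat diffuses out through both boundaries.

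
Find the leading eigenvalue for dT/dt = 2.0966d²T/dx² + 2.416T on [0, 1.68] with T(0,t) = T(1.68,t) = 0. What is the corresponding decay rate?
Eigenvalues: λₙ = 2.0966n²π²/1.68² - 2.416.
First three modes:
  n=1: λ₁ = 2.0966π²/1.68² - 2.416 ≈ 4.916
  n=2: λ₂ = 8.3864π²/1.68² - 2.416 ≈ 26.91
  n=3: λ₃ = 18.8694π²/1.68² - 2.416 ≈ 63.568
Since 2.0966π²/1.68² ≈ 7.332 > 2.416, all λₙ > 0.
The n=1 mode decays slowest → dominates as t → ∞.
Asymptotic: T ~ c₁ sin(πx/1.68) e^{-λ₁t} with decay rate λ₁ ≈ 4.916.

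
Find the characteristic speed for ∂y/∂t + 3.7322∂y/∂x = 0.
Speed = 3.7322. Information travels along x - 3.7322t = const (rightward).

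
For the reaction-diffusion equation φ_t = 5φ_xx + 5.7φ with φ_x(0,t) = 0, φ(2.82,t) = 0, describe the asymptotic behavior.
φ grows unboundedly. Reaction dominates diffusion (r=5.7 > κπ²/(4L²)≈1.55); solution grows exponentially.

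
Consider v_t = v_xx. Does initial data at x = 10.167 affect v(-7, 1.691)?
Yes, for any finite x. The heat equation has infinite propagation speed, so all initial data affects all points at any t > 0.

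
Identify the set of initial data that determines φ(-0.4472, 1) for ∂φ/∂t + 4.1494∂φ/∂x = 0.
A single point: x = -4.5966. The characteristic through (-0.4472, 1) is x - 4.1494t = const, so x = -0.4472 - 4.1494·1 = -4.5966.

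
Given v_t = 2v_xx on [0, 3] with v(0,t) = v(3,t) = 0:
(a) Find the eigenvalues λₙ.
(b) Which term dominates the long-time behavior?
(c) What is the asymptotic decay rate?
Eigenvalues: λₙ = 2n²π²/3².
First three modes:
  n=1: λ₁ = 2π²/3² ≈ 2.193
  n=2: λ₂ = 8π²/3² ≈ 8.773 (4× faster decay)
  n=3: λ₃ = 18π²/3² ≈ 19.739 (9× faster decay)
As t → ∞, higher modes decay exponentially faster. The n=1 mode dominates: v ~ c₁ sin(πx/3) e^{-λ₁t}.
Decay rate: λ₁ = 2π²/3² ≈ 2.193.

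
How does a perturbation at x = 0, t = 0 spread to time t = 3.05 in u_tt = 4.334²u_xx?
Domain of influence: [-13.2187, 13.2187]. Data at x = 0 spreads outward at speed 4.334.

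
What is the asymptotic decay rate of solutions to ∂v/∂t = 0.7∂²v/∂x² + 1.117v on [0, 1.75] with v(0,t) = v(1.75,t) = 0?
Eigenvalues: λₙ = 0.7n²π²/1.75² - 1.117.
First three modes:
  n=1: λ₁ = 0.7π²/1.75² - 1.117 ≈ 1.139
  n=2: λ₂ = 2.8π²/1.75² - 1.117 ≈ 7.907
  n=3: λ₃ = 6.3π²/1.75² - 1.117 ≈ 19.186
Since 0.7π²/1.75² ≈ 2.256 > 1.117, all λₙ > 0.
The n=1 mode decays slowest → dominates as t → ∞.
Asymptotic: v ~ c₁ sin(πx/1.75) e^{-λ₁t} with decay rate λ₁ ≈ 1.139.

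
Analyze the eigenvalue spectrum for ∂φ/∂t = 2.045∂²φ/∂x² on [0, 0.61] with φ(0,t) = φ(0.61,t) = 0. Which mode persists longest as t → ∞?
Eigenvalues: λₙ = 2.045n²π²/0.61².
First three modes:
  n=1: λ₁ = 2.045π²/0.61² ≈ 54.242
  n=2: λ₂ = 8.18π²/0.61² ≈ 216.967 (4× faster decay)
  n=3: λ₃ = 18.405π²/0.61² ≈ 488.175 (9× faster decay)
As t → ∞, higher modes decay exponentially faster. The n=1 mode dominates: φ ~ c₁ sin(πx/0.61) e^{-λ₁t}.
Decay rate: λ₁ = 2.045π²/0.61² ≈ 54.242.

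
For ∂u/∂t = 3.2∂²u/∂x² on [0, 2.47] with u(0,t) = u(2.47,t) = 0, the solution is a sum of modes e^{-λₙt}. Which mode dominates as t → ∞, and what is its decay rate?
Eigenvalues: λₙ = 3.2n²π²/2.47².
First three modes:
  n=1: λ₁ = 3.2π²/2.47² ≈ 5.177
  n=2: λ₂ = 12.8π²/2.47² ≈ 20.707 (4× faster decay)
  n=3: λ₃ = 28.8π²/2.47² ≈ 46.591 (9× faster decay)
As t → ∞, higher modes decay exponentially faster. The n=1 mode dominates: u ~ c₁ sin(πx/2.47) e^{-λ₁t}.
Decay rate: λ₁ = 3.2π²/2.47² ≈ 5.177.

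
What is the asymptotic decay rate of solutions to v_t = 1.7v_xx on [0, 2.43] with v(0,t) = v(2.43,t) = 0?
Eigenvalues: λₙ = 1.7n²π²/2.43².
First three modes:
  n=1: λ₁ = 1.7π²/2.43² ≈ 2.841
  n=2: λ₂ = 6.8π²/2.43² ≈ 11.366 (4× faster decay)
  n=3: λ₃ = 15.3π²/2.43² ≈ 25.573 (9× faster decay)
As t → ∞, higher modes decay exponentially faster. The n=1 mode dominates: v ~ c₁ sin(πx/2.43) e^{-λ₁t}.
Decay rate: λ₁ = 1.7π²/2.43² ≈ 2.841.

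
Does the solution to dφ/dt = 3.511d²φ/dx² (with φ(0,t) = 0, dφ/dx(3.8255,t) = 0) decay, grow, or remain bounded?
φ → 0. Heat escapes through the Dirichlet boundary.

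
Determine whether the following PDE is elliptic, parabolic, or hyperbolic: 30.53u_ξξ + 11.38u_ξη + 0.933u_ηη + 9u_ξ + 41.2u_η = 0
Coefficients: A = 30.53, B = 11.38, C = 0.933. B² - 4AC = 15.56644, which is positive, so the equation is hyperbolic.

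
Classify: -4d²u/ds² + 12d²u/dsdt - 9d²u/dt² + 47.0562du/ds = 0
Parabolic (discriminant = 0).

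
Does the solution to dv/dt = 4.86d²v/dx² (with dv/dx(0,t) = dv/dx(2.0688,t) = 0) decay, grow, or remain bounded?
v → constant (steady state). Heat is conserved (no flux at boundaries); solution approaches the spatial average.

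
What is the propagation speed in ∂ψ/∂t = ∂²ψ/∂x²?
Infinite. The heat equation is parabolic, not hyperbolic, so disturbances propagate instantly.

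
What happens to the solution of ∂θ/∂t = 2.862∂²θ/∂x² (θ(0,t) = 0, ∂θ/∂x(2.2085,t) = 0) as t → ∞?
θ → 0. Heat escapes through the Dirichlet boundary.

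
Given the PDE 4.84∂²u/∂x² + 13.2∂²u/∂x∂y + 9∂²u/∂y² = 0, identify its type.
The second-order coefficients are A = 4.84, B = 13.2, C = 9. Since B² - 4AC = 0 = 0, this is a parabolic PDE.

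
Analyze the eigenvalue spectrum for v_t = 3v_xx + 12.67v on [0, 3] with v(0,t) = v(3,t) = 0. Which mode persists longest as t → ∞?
Eigenvalues: λₙ = 3n²π²/3² - 12.67.
First three modes:
  n=1: λ₁ = 3π²/3² - 12.67 ≈ -9.38
  n=2: λ₂ = 12π²/3² - 12.67 ≈ 0.489
  n=3: λ₃ = 27π²/3² - 12.67 ≈ 16.939
Since 3π²/3² ≈ 3.29 < 12.67, λ₁ < 0.
The n=1 mode grows fastest (−λₙ is largest for n=1) → dominates.
Asymptotic: v ~ c₁ sin(πx/3) e^{9.38t} (exponential growth at rate −λ₁ ≈ 9.38).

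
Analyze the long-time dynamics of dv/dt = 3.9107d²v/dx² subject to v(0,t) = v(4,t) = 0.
Long-time behavior: v → 0. Heat diffuses out through both boundaries.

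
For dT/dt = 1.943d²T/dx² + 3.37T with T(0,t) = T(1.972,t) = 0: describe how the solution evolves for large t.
T → 0. Diffusion dominates reaction (r=3.37 < κπ²/L²≈4.93); solution decays.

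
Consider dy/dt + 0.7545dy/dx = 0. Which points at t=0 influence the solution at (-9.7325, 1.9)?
A single point: x = -11.16605. The characteristic through (-9.7325, 1.9) is x - 0.7545t = const, so x = -9.7325 - 0.7545·1.9 = -11.16605.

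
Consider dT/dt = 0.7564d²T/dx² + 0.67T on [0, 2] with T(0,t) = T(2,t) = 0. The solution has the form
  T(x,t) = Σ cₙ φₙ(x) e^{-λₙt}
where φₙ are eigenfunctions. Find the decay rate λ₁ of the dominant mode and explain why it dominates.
Eigenvalues: λₙ = 0.7564n²π²/2² - 0.67.
First three modes:
  n=1: λ₁ = 0.7564π²/2² - 0.67 ≈ 1.196
  n=2: λ₂ = 3.0256π²/2² - 0.67 ≈ 6.795
  n=3: λ₃ = 6.8076π²/2² - 0.67 ≈ 16.127
Since 0.7564π²/2² ≈ 1.866 > 0.67, all λₙ > 0.
The n=1 mode decays slowest → dominates as t → ∞.
Asymptotic: T ~ c₁ sin(πx/2) e^{-λ₁t} with decay rate λ₁ ≈ 1.196.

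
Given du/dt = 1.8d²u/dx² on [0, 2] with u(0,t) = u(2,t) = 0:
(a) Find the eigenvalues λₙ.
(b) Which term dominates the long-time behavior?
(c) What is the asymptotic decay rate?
Eigenvalues: λₙ = 1.8n²π²/2².
First three modes:
  n=1: λ₁ = 1.8π²/2² ≈ 4.441
  n=2: λ₂ = 7.2π²/2² ≈ 17.765 (4× faster decay)
  n=3: λ₃ = 16.2π²/2² ≈ 39.972 (9× faster decay)
As t → ∞, higher modes decay exponentially faster. The n=1 mode dominates: u ~ c₁ sin(πx/2) e^{-λ₁t}.
Decay rate: λ₁ = 1.8π²/2² ≈ 4.441.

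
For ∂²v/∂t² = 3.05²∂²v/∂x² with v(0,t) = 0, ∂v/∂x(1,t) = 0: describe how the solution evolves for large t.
v oscillates (no decay). Energy is conserved; the solution oscillates indefinitely as standing waves.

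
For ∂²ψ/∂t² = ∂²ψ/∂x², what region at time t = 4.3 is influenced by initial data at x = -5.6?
Domain of influence: [-9.9, -1.3]. Data at x = -5.6 spreads outward at speed 1.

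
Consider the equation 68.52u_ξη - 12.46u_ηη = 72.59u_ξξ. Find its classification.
Rewriting in standard form: -72.59u_ξξ + 68.52u_ξη - 12.46u_ηη = 0. Hyperbolic. (A = -72.59, B = 68.52, C = -12.46 gives B² - 4AC = 1077.1048.)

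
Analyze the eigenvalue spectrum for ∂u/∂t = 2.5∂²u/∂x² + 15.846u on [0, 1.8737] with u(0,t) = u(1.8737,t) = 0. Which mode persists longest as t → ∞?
Eigenvalues: λₙ = 2.5n²π²/1.8737² - 15.846.
First three modes:
  n=1: λ₁ = 2.5π²/1.8737² - 15.846 ≈ -8.818
  n=2: λ₂ = 10π²/1.8737² - 15.846 ≈ 12.267
  n=3: λ₃ = 22.5π²/1.8737² - 15.846 ≈ 47.407
Since 2.5π²/1.8737² ≈ 7.028 < 15.846, λ₁ < 0.
The n=1 mode grows fastest (−λₙ is largest for n=1) → dominates.
Asymptotic: u ~ c₁ sin(πx/1.8737) e^{8.818t} (exponential growth at rate −λ₁ ≈ 8.818).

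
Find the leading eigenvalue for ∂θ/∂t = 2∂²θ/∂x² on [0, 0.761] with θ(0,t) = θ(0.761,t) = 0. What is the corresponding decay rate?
Eigenvalues: λₙ = 2n²π²/0.761².
First three modes:
  n=1: λ₁ = 2π²/0.761² ≈ 34.085
  n=2: λ₂ = 8π²/0.761² ≈ 136.339 (4× faster decay)
  n=3: λ₃ = 18π²/0.761² ≈ 306.763 (9× faster decay)
As t → ∞, higher modes decay exponentially faster. The n=1 mode dominates: θ ~ c₁ sin(πx/0.761) e^{-λ₁t}.
Decay rate: λ₁ = 2π²/0.761² ≈ 34.085.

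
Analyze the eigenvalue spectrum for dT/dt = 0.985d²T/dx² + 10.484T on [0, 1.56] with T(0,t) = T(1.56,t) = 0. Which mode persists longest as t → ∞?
Eigenvalues: λₙ = 0.985n²π²/1.56² - 10.484.
First three modes:
  n=1: λ₁ = 0.985π²/1.56² - 10.484 ≈ -6.489
  n=2: λ₂ = 3.94π²/1.56² - 10.484 ≈ 5.495
  n=3: λ₃ = 8.865π²/1.56² - 10.484 ≈ 25.469
Since 0.985π²/1.56² ≈ 3.995 < 10.484, λ₁ < 0.
The n=1 mode grows fastest (−λₙ is largest for n=1) → dominates.
Asymptotic: T ~ c₁ sin(πx/1.56) e^{6.489t} (exponential growth at rate −λ₁ ≈ 6.489).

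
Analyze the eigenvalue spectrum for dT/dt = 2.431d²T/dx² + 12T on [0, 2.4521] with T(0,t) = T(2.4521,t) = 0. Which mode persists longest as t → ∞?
Eigenvalues: λₙ = 2.431n²π²/2.4521² - 12.
First three modes:
  n=1: λ₁ = 2.431π²/2.4521² - 12 ≈ -8.01
  n=2: λ₂ = 9.724π²/2.4521² - 12 ≈ 3.961
  n=3: λ₃ = 21.879π²/2.4521² - 12 ≈ 23.913
Since 2.431π²/2.4521² ≈ 3.99 < 12, λ₁ < 0.
The n=1 mode grows fastest (−λₙ is largest for n=1) → dominates.
Asymptotic: T ~ c₁ sin(πx/2.4521) e^{8.01t} (exponential growth at rate −λ₁ ≈ 8.01).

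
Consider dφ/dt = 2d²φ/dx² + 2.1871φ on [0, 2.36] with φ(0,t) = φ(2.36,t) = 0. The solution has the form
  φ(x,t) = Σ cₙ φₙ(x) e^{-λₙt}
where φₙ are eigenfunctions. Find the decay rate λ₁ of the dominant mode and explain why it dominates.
Eigenvalues: λₙ = 2n²π²/2.36² - 2.1871.
First three modes:
  n=1: λ₁ = 2π²/2.36² - 2.1871 ≈ 1.357
  n=2: λ₂ = 8π²/2.36² - 2.1871 ≈ 11.989
  n=3: λ₃ = 18π²/2.36² - 2.1871 ≈ 29.71
Since 2π²/2.36² ≈ 3.544 > 2.1871, all λₙ > 0.
The n=1 mode decays slowest → dominates as t → ∞.
Asymptotic: φ ~ c₁ sin(πx/2.36) e^{-λ₁t} with decay rate λ₁ ≈ 1.357.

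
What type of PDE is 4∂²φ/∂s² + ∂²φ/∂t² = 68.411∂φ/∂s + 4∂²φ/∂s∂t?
Rewriting in standard form: 4∂²φ/∂s² - 4∂²φ/∂s∂t + ∂²φ/∂t² - 68.411∂φ/∂s = 0. With A = 4, B = -4, C = 1, the discriminant is 0. This is a parabolic PDE.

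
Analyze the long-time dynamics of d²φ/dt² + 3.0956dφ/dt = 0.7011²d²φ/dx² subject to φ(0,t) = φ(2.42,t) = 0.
Long-time behavior: φ → 0. Damping (γ=3.0956) dissipates energy; oscillations decay exponentially.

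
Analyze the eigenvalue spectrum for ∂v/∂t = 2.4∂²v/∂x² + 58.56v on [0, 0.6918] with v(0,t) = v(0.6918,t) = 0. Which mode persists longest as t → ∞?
Eigenvalues: λₙ = 2.4n²π²/0.6918² - 58.56.
First three modes:
  n=1: λ₁ = 2.4π²/0.6918² - 58.56 ≈ -9.066
  n=2: λ₂ = 9.6π²/0.6918² - 58.56 ≈ 139.415
  n=3: λ₃ = 21.6π²/0.6918² - 58.56 ≈ 386.883
Since 2.4π²/0.6918² ≈ 49.494 < 58.56, λ₁ < 0.
The n=1 mode grows fastest (−λₙ is largest for n=1) → dominates.
Asymptotic: v ~ c₁ sin(πx/0.6918) e^{9.066t} (exponential growth at rate −λ₁ ≈ 9.066).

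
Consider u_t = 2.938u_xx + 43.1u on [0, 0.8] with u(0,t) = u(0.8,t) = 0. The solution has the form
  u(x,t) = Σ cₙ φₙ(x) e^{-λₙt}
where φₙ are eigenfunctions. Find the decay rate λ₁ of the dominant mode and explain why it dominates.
Eigenvalues: λₙ = 2.938n²π²/0.8² - 43.1.
First three modes:
  n=1: λ₁ = 2.938π²/0.8² - 43.1 ≈ 2.208
  n=2: λ₂ = 11.752π²/0.8² - 43.1 ≈ 138.131
  n=3: λ₃ = 26.442π²/0.8² - 43.1 ≈ 364.669
Since 2.938π²/0.8² ≈ 45.308 > 43.1, all λₙ > 0.
The n=1 mode decays slowest → dominates as t → ∞.
Asymptotic: u ~ c₁ sin(πx/0.8) e^{-λ₁t} with decay rate λ₁ ≈ 2.208.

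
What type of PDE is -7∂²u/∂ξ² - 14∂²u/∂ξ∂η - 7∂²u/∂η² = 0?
With A = -7, B = -14, C = -7, the discriminant is 0. This is a parabolic PDE.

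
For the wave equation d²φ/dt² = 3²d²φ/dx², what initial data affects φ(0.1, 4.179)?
Domain of dependence: [-12.437, 12.637]. Signals travel at speed 3, so data within |x - 0.1| ≤ 3·4.179 = 12.537 can reach the point.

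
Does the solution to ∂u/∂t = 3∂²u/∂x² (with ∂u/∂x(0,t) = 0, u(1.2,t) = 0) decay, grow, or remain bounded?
u → 0. Heat escapes through the Dirichlet boundary.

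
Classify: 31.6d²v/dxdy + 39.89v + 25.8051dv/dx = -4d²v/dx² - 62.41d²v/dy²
Rewriting in standard form: 4d²v/dx² + 31.6d²v/dxdy + 62.41d²v/dy² + 25.8051dv/dx + 39.89v = 0. Parabolic (discriminant = 0).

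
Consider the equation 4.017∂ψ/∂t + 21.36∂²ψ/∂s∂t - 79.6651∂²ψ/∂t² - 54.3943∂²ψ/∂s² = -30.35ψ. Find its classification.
Rewriting in standard form: -54.3943∂²ψ/∂s² + 21.36∂²ψ/∂s∂t - 79.6651∂²ψ/∂t² + 4.017∂ψ/∂t + 30.35ψ = 0. Elliptic. (A = -54.3943, B = 21.36, C = -79.6651 gives B² - 4AC = -16877.05979572.)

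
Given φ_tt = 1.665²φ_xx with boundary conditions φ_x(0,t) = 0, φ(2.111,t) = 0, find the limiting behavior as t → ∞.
φ oscillates (no decay). Energy is conserved; the solution oscillates indefinitely as standing waves.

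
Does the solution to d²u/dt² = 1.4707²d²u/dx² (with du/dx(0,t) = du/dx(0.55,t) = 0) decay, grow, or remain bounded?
u oscillates about a mean that drifts linearly in t (generically unbounded; no decay). There is no damping, so the nonconstant modes persist as standing waves (energy conserved, no decay). But with Neumann conditions at both ends the constant mode has eigenvalue 0: the spatial mean M(t) of u satisfies M'' = 0, so M(t) = M(0) + M'(0)·t. Unless the initial velocity has zero mean (∫u_t(x,0)dx = 0), the solution grows linearly in t (unbounded, though not exponentially); if it does have zero mean, the solution stays bounded and simply oscillates.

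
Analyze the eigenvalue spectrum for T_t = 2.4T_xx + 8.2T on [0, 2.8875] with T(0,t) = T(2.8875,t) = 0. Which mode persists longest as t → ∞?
Eigenvalues: λₙ = 2.4n²π²/2.8875² - 8.2.
First three modes:
  n=1: λ₁ = 2.4π²/2.8875² - 8.2 ≈ -5.359
  n=2: λ₂ = 9.6π²/2.8875² - 8.2 ≈ 3.164
  n=3: λ₃ = 21.6π²/2.8875² - 8.2 ≈ 17.369
Since 2.4π²/2.8875² ≈ 2.841 < 8.2, λ₁ < 0.
The n=1 mode grows fastest (−λₙ is largest for n=1) → dominates.
Asymptotic: T ~ c₁ sin(πx/2.8875) e^{5.359t} (exponential growth at rate −λ₁ ≈ 5.359).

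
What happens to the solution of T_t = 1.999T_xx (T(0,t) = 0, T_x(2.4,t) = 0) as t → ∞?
T → 0. Heat escapes through the Dirichlet boundary.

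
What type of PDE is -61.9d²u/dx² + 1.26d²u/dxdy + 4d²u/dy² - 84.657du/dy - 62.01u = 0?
With A = -61.9, B = 1.26, C = 4, the discriminant is 991.9876. This is a hyperbolic PDE.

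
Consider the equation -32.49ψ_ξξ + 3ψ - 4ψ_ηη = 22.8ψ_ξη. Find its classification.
Rewriting in standard form: -32.49ψ_ξξ - 22.8ψ_ξη - 4ψ_ηη + 3ψ = 0. Parabolic. (A = -32.49, B = -22.8, C = -4 gives B² - 4AC = 0.)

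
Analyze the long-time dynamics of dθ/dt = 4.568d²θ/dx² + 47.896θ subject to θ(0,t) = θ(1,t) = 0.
Long-time behavior: θ grows unboundedly. Reaction dominates diffusion (r=47.896 > κπ²/L²≈45.08); solution grows exponentially.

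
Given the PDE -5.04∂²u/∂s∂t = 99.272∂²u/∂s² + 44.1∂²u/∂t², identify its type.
Rewriting in standard form: -99.272∂²u/∂s² - 5.04∂²u/∂s∂t - 44.1∂²u/∂t² = 0. The second-order coefficients are A = -99.272, B = -5.04, C = -44.1. Since B² - 4AC = -17486.1792 < 0, this is an elliptic PDE.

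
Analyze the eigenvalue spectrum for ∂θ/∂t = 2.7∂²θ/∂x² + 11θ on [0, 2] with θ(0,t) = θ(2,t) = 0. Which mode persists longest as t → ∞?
Eigenvalues: λₙ = 2.7n²π²/2² - 11.
First three modes:
  n=1: λ₁ = 2.7π²/2² - 11 ≈ -4.338
  n=2: λ₂ = 10.8π²/2² - 11 ≈ 15.648
  n=3: λ₃ = 24.3π²/2² - 11 ≈ 48.958
Since 2.7π²/2² ≈ 6.662 < 11, λ₁ < 0.
The n=1 mode grows fastest (−λₙ is largest for n=1) → dominates.
Asymptotic: θ ~ c₁ sin(πx/2) e^{4.338t} (exponential growth at rate −λ₁ ≈ 4.338).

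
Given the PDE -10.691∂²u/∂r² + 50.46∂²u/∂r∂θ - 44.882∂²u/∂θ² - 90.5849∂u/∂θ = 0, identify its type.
The second-order coefficients are A = -10.691, B = 50.46, C = -44.882. Since B² - 4AC = 626.877752 > 0, this is a hyperbolic PDE.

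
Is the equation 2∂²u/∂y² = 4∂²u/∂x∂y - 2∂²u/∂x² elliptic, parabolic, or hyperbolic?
Rewriting in standard form: 2∂²u/∂x² - 4∂²u/∂x∂y + 2∂²u/∂y² = 0. Computing B² - 4AC with A = 2, B = -4, C = 2: discriminant = 0 (zero). Answer: parabolic.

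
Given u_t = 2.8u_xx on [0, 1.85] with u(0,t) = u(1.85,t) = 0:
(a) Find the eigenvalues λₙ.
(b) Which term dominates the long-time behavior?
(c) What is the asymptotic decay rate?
Eigenvalues: λₙ = 2.8n²π²/1.85².
First three modes:
  n=1: λ₁ = 2.8π²/1.85² ≈ 8.074
  n=2: λ₂ = 11.2π²/1.85² ≈ 32.298 (4× faster decay)
  n=3: λ₃ = 25.2π²/1.85² ≈ 72.67 (9× faster decay)
As t → ∞, higher modes decay exponentially faster. The n=1 mode dominates: u ~ c₁ sin(πx/1.85) e^{-λ₁t}.
Decay rate: λ₁ = 2.8π²/1.85² ≈ 8.074.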